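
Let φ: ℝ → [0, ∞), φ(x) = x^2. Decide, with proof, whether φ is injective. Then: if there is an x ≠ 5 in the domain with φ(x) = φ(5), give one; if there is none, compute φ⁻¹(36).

φ(5) = 25 = (−5)^2 = φ(−5) (since 2 is even), with 5 ≠ −5. So φ is not injective.
For the follow-up, such an x exists: taking x = −5 ∈ ℝ gives φ(−5) = 25 = φ(5) with −5 ≠ 5.

-5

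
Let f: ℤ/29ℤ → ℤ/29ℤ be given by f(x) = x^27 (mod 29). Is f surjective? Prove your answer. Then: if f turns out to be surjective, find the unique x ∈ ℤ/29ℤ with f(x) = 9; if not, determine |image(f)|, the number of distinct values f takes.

13

Since 29 is prime, the nonzero elements of ℤ/29ℤ form a cyclic group of order 28.
As gcd(27, 28) = 1, raising to the 27th power is a bijection on this group: if u^27 ≡ v^27 then (uv^{−1})^27 = 1, and the only element of order dividing gcd(27, 28) = 1 is 1, so u = v.
With f(0) = 0 this makes f injective on all of ℤ/29ℤ, hence bijective (finite equal-size domain and codomain). In particular f is surjective.
Since f is surjective, we find the preimage of 9. The inverse of x ↦ x^27 on (ℤ/29ℤ)^× is x ↦ x^27, because 27·27 = 729 = 26·28 + 1 ≡ 1 (mod 28) and x^{28} = 1 for x ≠ 0 (Fermat). So f⁻¹(9) = 9^27 mod 29.
Repeated squaring mod 29: 9^1 ≡ 9, 9^2 ≡ 9² = 81 ≡ 23, 9^4 ≡ 23² = 529 ≡ 7, 9^8 ≡ 7² = 49 ≡ 20, 9^16 ≡ 20² = 400 ≡ 23. Since 27 = 16 + 8 + 2 + 1, 9^27 ≡ 23·20·23·9: 23·20 = 460 ≡ 25, then 25·23 = 575 ≡ 24, then 24·9 = 216 ≡ 13. So 9^27 ≡ 13 (mod 29).
Hence f⁻¹(9) = 13.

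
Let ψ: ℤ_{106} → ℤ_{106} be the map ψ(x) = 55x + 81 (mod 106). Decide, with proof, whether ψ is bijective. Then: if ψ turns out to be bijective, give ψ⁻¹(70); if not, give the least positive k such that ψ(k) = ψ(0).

21

If ψ(s) = ψ(t), then 55s ≡ 55t (mod 106). Because gcd(55, 106) = 1, we may cancel 55 to get s ≡ t (mod 106).
We now compute 55⁻¹ mod 106 explicitly. Euclid's algorithm: 106 = 1·55 + 51, 55 = 1·51 + 4, 51 = 12·4 + 3, 4 = 1·3 + 1; back-substituting gives 1 = 27·55 − 14·106, so 55⁻¹ ≡ 27 (mod 106).
Then y ↦ 27(y − 81) is a two-sided inverse to ψ, so every y ∈ ℤ_{106} has a preimage.
Hence ψ is bijective.
Since ψ is bijective, we compute ψ⁻¹(70): solve 55x + 81 ≡ 70 (mod 106), i.e. 55x ≡ 95 (mod 106).
Multiplying by 55⁻¹ = 27 gives x ≡ 27·95 = 2565 = 24·106 + 21 ≡ 21 (mod 106).
Check: ψ(21) = 55·21 + 81 = 1236 = 11·106 + 70 ≡ 70 (mod 106).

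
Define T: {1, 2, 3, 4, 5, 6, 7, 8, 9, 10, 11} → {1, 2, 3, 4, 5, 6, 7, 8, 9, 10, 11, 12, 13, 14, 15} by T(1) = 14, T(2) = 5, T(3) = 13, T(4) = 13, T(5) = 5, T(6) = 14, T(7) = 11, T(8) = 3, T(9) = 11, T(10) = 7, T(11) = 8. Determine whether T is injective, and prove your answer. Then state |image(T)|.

7

T(3) = 13 = T(4) with 3 ≠ 4, so T is not injective.
The image of T is {3, 5, 7, 8, 11, 13, 14}, which has 7 elements.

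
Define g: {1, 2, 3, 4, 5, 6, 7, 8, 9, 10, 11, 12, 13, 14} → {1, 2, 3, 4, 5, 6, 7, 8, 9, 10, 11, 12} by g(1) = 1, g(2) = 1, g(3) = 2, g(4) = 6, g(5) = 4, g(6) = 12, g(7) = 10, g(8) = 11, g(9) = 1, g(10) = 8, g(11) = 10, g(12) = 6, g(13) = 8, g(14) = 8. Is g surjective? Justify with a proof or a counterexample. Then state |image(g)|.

No element maps to 3, so g is not surjective.
The image of g is {1, 2, 4, 6, 8, 10, 11, 12}, which has 8 elements.

8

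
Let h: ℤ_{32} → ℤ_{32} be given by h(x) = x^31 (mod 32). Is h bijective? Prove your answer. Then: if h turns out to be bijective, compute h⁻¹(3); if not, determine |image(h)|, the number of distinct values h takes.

h(0) = 0^31 = 0.
h(2): Repeated squaring mod 32: 2^1 ≡ 2, 2^2 ≡ 2² = 4, 2^4 ≡ 4² = 16, 2^8 ≡ 16² = 256 ≡ 0, 2^16 ≡ 0² = 0. Since 31 = 16 + 8 + 4 + 2 + 1, 2^31 ≡ 0·0·16·4·2: 0·0 = 0, then 0·16 = 0, then 0·4 = 0, then 0·2 = 0. So 2^31 ≡ 0 (mod 32).
So h(0) = h(2) = 0 while 0 ≠ 2, thus h is not injective, hence not bijective.
Since h is not bijective, we determine |image(h)|. Computing x^31 mod 32 for each x (by repeated squaring, reducing mod 32 at every step), the values h(0), h(1), …, h(31) are: 0, 1, 0, 11, 0, 13, 0, 23, 0, 25, 0, 3, 0, 5, 0, 15, 0, 17, 0, 27, 0, 29, 0, 7, 0, 9, 0, 19, 0, 21, 0, 31.
The distinct values are {0, 1, 3, 5, 7, 9, 11, 13, 15, 17, 19, 21, 23, 25, 27, 29, 31}; there are 17 of them.

17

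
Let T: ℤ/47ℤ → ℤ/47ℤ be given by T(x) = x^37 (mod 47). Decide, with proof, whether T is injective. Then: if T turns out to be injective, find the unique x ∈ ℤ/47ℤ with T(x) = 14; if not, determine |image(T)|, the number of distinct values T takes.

Since 47 is prime, the nonzero elements of ℤ/47ℤ form a cyclic group of order 46.
As gcd(37, 46) = 1, raising to the 37th power is a bijection on this group: if x_1^37 ≡ x_2^37 then (x_1x_2^{−1})^37 = 1, and the only element of order dividing gcd(37, 46) = 1 is 1, so x_1 = x_2.
With T(0) = 0 this makes T injective on all of ℤ/47ℤ, hence bijective (finite equal-size domain and codomain). In particular T is injective.
Since T is injective, we find the preimage of 14. The inverse of x ↦ x^37 on (ℤ/47ℤ)^× is x ↦ x^5, because 37·5 = 185 = 4·46 + 1 ≡ 1 (mod 46) and x^{46} = 1 for x ≠ 0 (Fermat). So T⁻¹(14) = 14^5 mod 47.
Repeated squaring mod 47: 14^1 ≡ 14, 14^2 ≡ 14² = 196 ≡ 8, 14^4 ≡ 8² = 64 ≡ 17. Since 5 = 4 + 1, 14^5 ≡ 17·14: 17·14 = 238 ≡ 3. So 14^5 ≡ 3 (mod 47).
Hence T⁻¹(14) = 3.

3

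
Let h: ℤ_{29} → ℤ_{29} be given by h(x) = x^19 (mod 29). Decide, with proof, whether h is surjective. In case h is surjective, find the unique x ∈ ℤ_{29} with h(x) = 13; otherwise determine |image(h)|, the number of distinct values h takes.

22

Since 29 is prime, the nonzero elements of ℤ_{29} form a cyclic group of order 28.
As gcd(19, 28) = 1, raising to the 19th power is a bijection on this group: if x_1^19 ≡ x_2^19 then (x_1x_2^{−1})^19 = 1, and the only element of order dividing gcd(19, 28) = 1 is 1, so x_1 = x_2.
With h(0) = 0 this makes h injective on all of ℤ_{29}, hence bijective (finite equal-size domain and codomain). In particular h is surjective.
Since h is surjective, we find the preimage of 13. The inverse of x ↦ x^19 on (ℤ_{29})^× is x ↦ x^3, because 19·3 = 57 = 2·28 + 1 ≡ 1 (mod 28) and x^{28} = 1 for x ≠ 0 (Fermat). So h⁻¹(13) = 13^3 mod 29.
Repeated squaring mod 29: 13^1 ≡ 13, 13^2 ≡ 13² = 169 ≡ 24. Since 3 = 2 + 1, 13^3 ≡ 24·13: 24·13 = 312 ≡ 22. So 13^3 ≡ 22 (mod 29).
Hence h⁻¹(13) = 22.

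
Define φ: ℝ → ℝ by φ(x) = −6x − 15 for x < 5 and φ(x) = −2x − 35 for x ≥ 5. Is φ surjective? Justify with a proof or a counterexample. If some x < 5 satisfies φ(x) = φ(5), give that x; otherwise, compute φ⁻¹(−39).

Both pieces are strictly decreasing (slopes −6 and −2), so each is injective on its own interval.
The left piece maps (−∞, 5) onto (−45, ∞); the right piece maps [5, ∞) onto (−∞, −45].
These images together cover ℝ, so φ is surjective.
Because the two images are disjoint, no x < 5 has φ(x) = φ(5), so we compute φ⁻¹(−39): −39 lies in (−45, ∞), so solve −6x − 15 = −39: x = (−39 + 15)/(−6) = 4.

4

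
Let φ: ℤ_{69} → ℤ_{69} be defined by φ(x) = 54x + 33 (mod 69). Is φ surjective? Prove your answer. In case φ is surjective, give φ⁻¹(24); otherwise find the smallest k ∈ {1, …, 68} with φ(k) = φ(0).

Since gcd(54, 69) = 3, we have 54x ≡ 0 (mod 3) for all x, so φ(x) ≡ 0 (mod 3).
But 1 ≢ 0 (mod 3), so 1 ∈ ℤ_{69} has no preimage. Therefore φ is not surjective.
Since φ is not surjective, we find the least positive k with φ(k) = φ(0): this means 54k ≡ 0 (mod 69), i.e. 69 ∣ 54k. Since gcd(54, 69) = 3, dividing through by 3 this holds exactly when 23 ∣ 18k, and as gcd(18, 23) = 1, exactly when 23 ∣ k.
The smallest positive such k is 23.

23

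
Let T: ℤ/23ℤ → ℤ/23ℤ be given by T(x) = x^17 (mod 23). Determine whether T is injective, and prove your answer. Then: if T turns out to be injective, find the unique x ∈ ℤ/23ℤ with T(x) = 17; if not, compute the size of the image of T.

Since 23 is prime, the nonzero elements of ℤ/23ℤ form a cyclic group of order 22.
As gcd(17, 22) = 1, raising to the 17th power is a bijection on this group: if s^17 ≡ t^17 then (st^{−1})^17 = 1, and the only element of order dividing gcd(17, 22) = 1 is 1, so s = t.
With T(0) = 0 this makes T injective on all of ℤ/23ℤ, hence bijective (finite equal-size domain and codomain). In particular T is injective.
Since T is injective, we find the preimage of 17. The inverse of x ↦ x^17 on (ℤ/23ℤ)^× is x ↦ x^13, because 17·13 = 221 = 10·22 + 1 ≡ 1 (mod 22) and x^{22} = 1 for x ≠ 0 (Fermat). So T⁻¹(17) = 17^13 mod 23.
Repeated squaring mod 23: 17^1 ≡ 17, 17^2 ≡ 17² = 289 ≡ 13, 17^4 ≡ 13² = 169 ≡ 8, 17^8 ≡ 8² = 64 ≡ 18. Since 13 = 8 + 4 + 1, 17^13 ≡ 18·8·17: 18·8 = 144 ≡ 6, then 6·17 = 102 ≡ 10. So 17^13 ≡ 10 (mod 23).
Hence T⁻¹(17) = 10.

10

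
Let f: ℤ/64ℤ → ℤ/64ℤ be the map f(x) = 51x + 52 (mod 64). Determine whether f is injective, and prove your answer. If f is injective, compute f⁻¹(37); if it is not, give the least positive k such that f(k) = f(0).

Recall that injectivity means: for all x_1, x_2 in the domain, f(x_1) = f(x_2) implies x_1 = x_2.
Suppose f(x_1) = f(x_2) in ℤ/64ℤ. Then 51x_1 + 52 ≡ 51x_2 + 52 (mod 64), hence 51(x_1 − x_2) ≡ 0 (mod 64).
Since gcd(51, 64) = 1, 51 is invertible modulo 64, hence x_1 − x_2 ≡ 0 (mod 64), i.e. x_1 = x_2.
Therefore f is injective.
We now compute 51⁻¹ mod 64 explicitly. Euclid's algorithm: 64 = 1·51 + 13, 51 = 3·13 + 12, 13 = 1·12 + 1; back-substituting gives 1 = 59·51 − 47·64, so 51⁻¹ ≡ 59 (mod 64).
Since f is injective, we find f⁻¹(37): we need 51x ≡ 37 − 52 ≡ 49 (mod 64). Using 51⁻¹ = 59: x ≡ 59·49 = 2891 = 45·64 + 11, so x = 11.
Check: f(11) = 51·11 + 52 = 613 = 9·64 + 37 ≡ 37 (mod 64).

11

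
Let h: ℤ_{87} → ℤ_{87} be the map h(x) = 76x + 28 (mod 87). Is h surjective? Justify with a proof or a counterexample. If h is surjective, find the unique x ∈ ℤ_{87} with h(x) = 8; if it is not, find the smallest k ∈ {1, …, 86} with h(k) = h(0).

Since gcd(76, 87) = 1, 76 is invertible modulo 87. Euclid's algorithm: 87 = 1·76 + 11, 76 = 6·11 + 10, 11 = 1·10 + 1; back-substituting gives 1 = 79·76 − 69·87, so 76⁻¹ ≡ 79 (mod 87).
Then y ↦ 79(y − 28) is a two-sided inverse to h, so every y ∈ ℤ_{87} has a preimage.
So h is surjective.
Since h is surjective, we find h⁻¹(8): we need 76x ≡ 8 − 28 ≡ 67 (mod 87). Using 76⁻¹ = 79: x ≡ 79·67 = 5293 = 60·87 + 73, so x = 73.
Check: h(73) = 76·73 + 28 = 5576 = 64·87 + 8 ≡ 8 (mod 87).

73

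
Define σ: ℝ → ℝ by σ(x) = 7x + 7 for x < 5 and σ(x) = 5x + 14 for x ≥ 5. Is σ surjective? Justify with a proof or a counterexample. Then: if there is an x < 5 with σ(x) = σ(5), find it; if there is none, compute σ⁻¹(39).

32/7

Both pieces are strictly increasing (slopes 7 and 5), so each is injective on its own interval.
The left piece maps (−∞, 5) onto (−∞, 42); the right piece maps [5, ∞) onto [39, ∞).
The union (−∞, 42) ∪ [39, ∞) covers ℝ, so σ is surjective.
For the follow-up: the images overlap, so an x < 5 with σ(x) = σ(5) exists. σ(5) = 39; solving 7x + 7 = 39 for x < 5 gives x = (39 − 7)/7 = 32/7.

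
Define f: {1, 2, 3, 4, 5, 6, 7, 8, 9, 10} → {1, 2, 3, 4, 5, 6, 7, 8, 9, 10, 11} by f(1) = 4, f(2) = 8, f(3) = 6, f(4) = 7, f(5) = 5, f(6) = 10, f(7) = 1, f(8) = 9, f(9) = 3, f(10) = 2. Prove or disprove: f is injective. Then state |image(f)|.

10

The values f(1), …, f(10) are 4, 8, 6, 7, 5, 10, 1, 9, 3, 2 — all distinct.
So f(a) = f(b) only when a = b, and f is injective.
The image of f is {1, 2, 3, 4, 5, 6, 7, 8, 9, 10}, which has 10 elements.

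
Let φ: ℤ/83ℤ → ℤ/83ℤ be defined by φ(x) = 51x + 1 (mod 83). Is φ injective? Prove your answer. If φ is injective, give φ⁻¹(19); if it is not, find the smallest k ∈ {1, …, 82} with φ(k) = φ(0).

15

Recall: injectivity means: for all x_1, x_2 in the domain, φ(x_1) = φ(x_2) implies x_1 = x_2.
Suppose φ(x_1) = φ(x_2) in ℤ/83ℤ. Then 51x_1 + 1 ≡ 51x_2 + 1 (mod 83), thus 51(x_1 − x_2) ≡ 0 (mod 83).
Since gcd(51, 83) = 1, 51 is invertible modulo 83, thus x_1 − x_2 ≡ 0 (mod 83), i.e. x_1 = x_2.
Hence φ is injective.
We now compute 51⁻¹ mod 83 explicitly. Euclid's algorithm: 83 = 1·51 + 32, 51 = 1·32 + 19, 32 = 1·19 + 13, 19 = 1·13 + 6, 13 = 2·6 + 1; back-substituting gives 1 = 70·51 − 43·83, so 51⁻¹ ≡ 70 (mod 83).
Since φ is injective, we compute φ⁻¹(19): solve 51x + 1 ≡ 19 (mod 83), i.e. 51x ≡ 18 (mod 83).
Multiplying by 51⁻¹ = 70 gives x ≡ 70·18 = 1260 = 15·83 + 15 ≡ 15 (mod 83).
Check: φ(15) = 51·15 + 1 = 766 = 9·83 + 19 ≡ 19 (mod 83).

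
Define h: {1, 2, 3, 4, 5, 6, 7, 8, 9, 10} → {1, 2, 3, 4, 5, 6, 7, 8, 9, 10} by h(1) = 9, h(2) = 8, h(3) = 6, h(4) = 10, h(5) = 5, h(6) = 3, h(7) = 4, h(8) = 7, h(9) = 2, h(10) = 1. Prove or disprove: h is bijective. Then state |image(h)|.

The values 9, 8, 6, 10, 5, 3, 4, 7, 2, 1 are a permutation of {1, 2, 3, 4, 5, 6, 7, 8, 9, 10}: each element appears exactly once.
So h is injective and surjective, hence bijective.
The image of h is {1, 2, 3, 4, 5, 6, 7, 8, 9, 10}, which has 10 elements.

10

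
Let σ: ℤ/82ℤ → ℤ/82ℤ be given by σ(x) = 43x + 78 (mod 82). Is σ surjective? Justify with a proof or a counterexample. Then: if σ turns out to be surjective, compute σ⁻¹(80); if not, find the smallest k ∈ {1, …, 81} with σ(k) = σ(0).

Since gcd(43, 82) = 1, 43 is invertible modulo 82. Euclid's algorithm: 82 = 1·43 + 39, 43 = 1·39 + 4, 39 = 9·4 + 3, 4 = 1·3 + 1; back-substituting gives 1 = 21·43 − 11·82, so 43⁻¹ ≡ 21 (mod 82).
For any y ∈ ℤ/82ℤ, x = 21(y − 78) mod 82 satisfies σ(x) = 43·21(y − 78) + 78 ≡ y (since 43·21 ≡ 1 mod 82). So every y has a preimage.
Therefore σ is surjective.
Since σ is surjective, we compute σ⁻¹(80): solve 43x + 78 ≡ 80 (mod 82), i.e. 43x ≡ 2 (mod 82).
Multiplying by 43⁻¹ = 21 gives x ≡ 21·2 = 42 ≡ 42 (mod 82).
Check: σ(42) = 43·42 + 78 = 1884 = 22·82 + 80 ≡ 80 (mod 82).

42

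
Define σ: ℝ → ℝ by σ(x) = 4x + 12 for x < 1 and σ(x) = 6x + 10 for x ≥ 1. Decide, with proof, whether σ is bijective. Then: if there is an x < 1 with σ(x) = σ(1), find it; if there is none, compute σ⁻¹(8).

Both pieces are strictly increasing (slopes 4 and 6), so each is injective on its own interval.
The left piece maps (−∞, 1) onto (−∞, 16); the right piece maps [1, ∞) onto [16, ∞).
Since 16 = 16, the images partition ℝ: σ is injective and surjective, hence bijective.
Because the two images are disjoint, no x < 1 has σ(x) = σ(1), so we compute σ⁻¹(8): 8 lies in (−∞, 16), so solve 4x + 12 = 8: x = (8 − 12)/4 = −1.

-1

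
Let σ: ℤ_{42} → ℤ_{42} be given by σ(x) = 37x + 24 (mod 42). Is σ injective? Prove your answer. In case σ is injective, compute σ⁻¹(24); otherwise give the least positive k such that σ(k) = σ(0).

0

If σ(s) = σ(t), then 37s ≡ 37t (mod 42). Because gcd(37, 42) = 1, we may cancel 37 to get s ≡ t (mod 42).
Hence σ is injective.
We now compute 37⁻¹ mod 42 explicitly. Euclid's algorithm: 42 = 1·37 + 5, 37 = 7·5 + 2, 5 = 2·2 + 1; back-substituting gives 1 = 25·37 − 22·42, so 37⁻¹ ≡ 25 (mod 42).
Since σ is injective, we find σ⁻¹(24): we need 37x ≡ 24 − 24 ≡ 0 (mod 42). Using 37⁻¹ = 25: x ≡ 25·0 = 0, so x = 0.
Check: σ(0) = 37·0 + 24 = 24 ≡ 24 (mod 42).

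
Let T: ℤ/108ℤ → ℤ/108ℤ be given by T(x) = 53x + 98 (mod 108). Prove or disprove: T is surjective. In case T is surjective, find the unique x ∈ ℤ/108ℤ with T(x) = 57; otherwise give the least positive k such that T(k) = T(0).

95

Since gcd(53, 108) = 1, 53 is invertible modulo 108. Euclid's algorithm: 108 = 2·53 + 2, 53 = 26·2 + 1; back-substituting gives 1 = 53·53 − 26·108, so 53⁻¹ ≡ 53 (mod 108).
For any y ∈ ℤ/108ℤ, x = 53(y − 98) mod 108 satisfies T(x) = 53·53(y − 98) + 98 ≡ y (since 53·53 ≡ 1 mod 108). So every y has a preimage.
Therefore T is surjective.
Since T is surjective, we compute T⁻¹(57): solve 53x + 98 ≡ 57 (mod 108), i.e. 53x ≡ 67 (mod 108).
Multiplying by 53⁻¹ = 53 gives x ≡ 53·67 = 3551 = 32·108 + 95 ≡ 95 (mod 108).
Check: T(95) = 53·95 + 98 = 5133 = 47·108 + 57 ≡ 57 (mod 108).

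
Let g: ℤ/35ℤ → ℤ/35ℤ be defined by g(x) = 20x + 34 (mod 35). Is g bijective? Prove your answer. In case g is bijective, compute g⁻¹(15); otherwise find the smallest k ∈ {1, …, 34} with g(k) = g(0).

7

Recall that g is injective if g(a) = g(b) implies a = b.
We have gcd(20, 35) = 5 > 1. Taking a = 0 and b = 7: g(0) = 34 and g(7) = 20·7 + 34 = 174 ≡ 34 (mod 35).
So g(0) = g(7) while 0 ≠ 7, so g is not injective, hence not bijective.
Since g is not bijective, we find the least positive k with g(k) = g(0): this means 20k ≡ 0 (mod 35), i.e. 35 ∣ 20k. Since gcd(20, 35) = 5, dividing through by 5 this holds exactly when 7 ∣ 4k, and as gcd(4, 7) = 1, exactly when 7 ∣ k.
The smallest positive such k is 7.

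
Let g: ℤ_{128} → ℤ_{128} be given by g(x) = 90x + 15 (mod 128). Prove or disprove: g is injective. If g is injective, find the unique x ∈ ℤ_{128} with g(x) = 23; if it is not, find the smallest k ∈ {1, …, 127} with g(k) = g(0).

We have gcd(90, 128) = 2 > 1. Taking a = 0 and b = 64: g(0) = 15 and g(64) = 90·64 + 15 = 5775 ≡ 15 (mod 128).
So g(0) = g(64) while 0 ≠ 64, hence g is not injective.
Since g is not injective, we find the least positive k with g(k) = g(0): this means 90k ≡ 0 (mod 128), i.e. 128 ∣ 90k. Since gcd(90, 128) = 2, dividing through by 2 this holds exactly when 64 ∣ 45k, and as gcd(45, 64) = 1, exactly when 64 ∣ k.
The smallest positive such k is 64.

64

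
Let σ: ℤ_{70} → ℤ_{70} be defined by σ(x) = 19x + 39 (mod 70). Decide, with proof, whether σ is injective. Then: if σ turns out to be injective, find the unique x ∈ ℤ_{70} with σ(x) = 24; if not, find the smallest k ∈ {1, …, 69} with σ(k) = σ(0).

25

If σ(a) = σ(b), then 19a ≡ 19b (mod 70). Because gcd(19, 70) = 1, we may cancel 19 to get a ≡ b (mod 70).
Hence σ is injective.
We now compute 19⁻¹ mod 70 explicitly. Euclid's algorithm: 70 = 3·19 + 13, 19 = 1·13 + 6, 13 = 2·6 + 1; back-substituting gives 1 = 59·19 − 16·70, so 19⁻¹ ≡ 59 (mod 70).
Since σ is injective, we find σ⁻¹(24): we need 19x ≡ 24 − 39 ≡ 55 (mod 70). Using 19⁻¹ = 59: x ≡ 59·55 = 3245 = 46·70 + 25, so x = 25.
Check: σ(25) = 19·25 + 39 = 514 = 7·70 + 24 ≡ 24 (mod 70).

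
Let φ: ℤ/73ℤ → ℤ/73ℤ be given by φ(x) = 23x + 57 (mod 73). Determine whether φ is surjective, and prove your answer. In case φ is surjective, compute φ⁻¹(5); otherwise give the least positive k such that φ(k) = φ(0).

Since gcd(23, 73) = 1, 23 is invertible modulo 73. Euclid's algorithm: 73 = 3·23 + 4, 23 = 5·4 + 3, 4 = 1·3 + 1; back-substituting gives 1 = 54·23 − 17·73, so 23⁻¹ ≡ 54 (mod 73).
Then y ↦ 54(y − 57) is a two-sided inverse to φ, so every y ∈ ℤ/73ℤ has a preimage.
Thus φ is surjective.
Since φ is surjective, we compute φ⁻¹(5): solve 23x + 57 ≡ 5 (mod 73), i.e. 23x ≡ 21 (mod 73).
Multiplying by 23⁻¹ = 54 gives x ≡ 54·21 = 1134 = 15·73 + 39 ≡ 39 (mod 73).
Check: φ(39) = 23·39 + 57 = 954 = 13·73 + 5 ≡ 5 (mod 73).

39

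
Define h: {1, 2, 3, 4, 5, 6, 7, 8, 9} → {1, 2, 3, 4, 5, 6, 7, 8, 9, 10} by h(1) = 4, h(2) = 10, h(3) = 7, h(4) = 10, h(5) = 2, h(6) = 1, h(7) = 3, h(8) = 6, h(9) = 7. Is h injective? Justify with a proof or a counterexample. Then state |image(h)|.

h(2) = 10 = h(4) with 2 ≠ 4, so h is not injective.
The image of h is {1, 2, 3, 4, 6, 7, 10}, which has 7 elements.

7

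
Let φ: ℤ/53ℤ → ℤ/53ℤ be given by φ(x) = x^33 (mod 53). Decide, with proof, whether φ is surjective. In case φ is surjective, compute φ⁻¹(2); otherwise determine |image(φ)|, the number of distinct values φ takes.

39

Since 53 is prime, the nonzero elements of ℤ/53ℤ form a cyclic group of order 52.
As gcd(33, 52) = 1, raising to the 33rd power is a bijection on this group: if x_1^33 ≡ x_2^33 then (x_1x_2^{−1})^33 = 1, and the only element of order dividing gcd(33, 52) = 1 is 1, so x_1 = x_2.
With φ(0) = 0 this makes φ injective on all of ℤ/53ℤ, hence bijective (finite equal-size domain and codomain). In particular φ is surjective.
Since φ is surjective, we find the preimage of 2. The inverse of x ↦ x^33 on (ℤ/53ℤ)^× is x ↦ x^41, because 33·41 = 1353 = 26·52 + 1 ≡ 1 (mod 52) and x^{52} = 1 for x ≠ 0 (Fermat). So φ⁻¹(2) = 2^41 mod 53.
Repeated squaring mod 53: 2^1 ≡ 2, 2^2 ≡ 2² = 4, 2^4 ≡ 4² = 16, 2^8 ≡ 16² = 256 ≡ 44, 2^16 ≡ 44² = 1936 ≡ 28, 2^32 ≡ 28² = 784 ≡ 42. Since 41 = 32 + 8 + 1, 2^41 ≡ 42·44·2: 42·44 = 1848 ≡ 46, then 46·2 = 92 ≡ 39. So 2^41 ≡ 39 (mod 53).
Hence φ⁻¹(2) = 39.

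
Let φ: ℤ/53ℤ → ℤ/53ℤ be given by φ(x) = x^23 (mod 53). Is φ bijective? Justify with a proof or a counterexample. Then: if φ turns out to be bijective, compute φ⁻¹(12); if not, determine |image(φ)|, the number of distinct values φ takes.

Since 53 is prime, the nonzero elements of ℤ/53ℤ form a cyclic group of order 52.
As gcd(23, 52) = 1, raising to the 23rd power is a bijection on this group: if a^23 ≡ b^23 then (ab^{−1})^23 = 1, and the only element of order dividing gcd(23, 52) = 1 is 1, so a = b.
With φ(0) = 0 this makes φ injective on all of ℤ/53ℤ, hence bijective (finite equal-size domain and codomain). In particular φ is bijective.
Since φ is bijective, we find the preimage of 12. The inverse of x ↦ x^23 on (ℤ/53ℤ)^× is x ↦ x^43, because 23·43 = 989 = 19·52 + 1 ≡ 1 (mod 52) and x^{52} = 1 for x ≠ 0 (Fermat). So φ⁻¹(12) = 12^43 mod 53.
Repeated squaring mod 53: 12^1 ≡ 12, 12^2 ≡ 12² = 144 ≡ 38, 12^4 ≡ 38² = 1444 ≡ 13, 12^8 ≡ 13² = 169 ≡ 10, 12^16 ≡ 10² = 100 ≡ 47, 12^32 ≡ 47² = 2209 ≡ 36. Since 43 = 32 + 8 + 2 + 1, 12^43 ≡ 36·10·38·12: 36·10 = 360 ≡ 42, then 42·38 = 1596 ≡ 6, then 6·12 = 72 ≡ 19. So 12^43 ≡ 19 (mod 53).
Hence φ⁻¹(12) = 19.

19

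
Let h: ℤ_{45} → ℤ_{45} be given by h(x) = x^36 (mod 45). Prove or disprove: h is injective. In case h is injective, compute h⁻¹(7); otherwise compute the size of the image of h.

h(1) = 1^36 = 1.
h(2): Repeated squaring mod 45: 2^1 ≡ 2, 2^2 ≡ 2² = 4, 2^4 ≡ 4² = 16, 2^8 ≡ 16² = 256 ≡ 31, 2^16 ≡ 31² = 961 ≡ 16, 2^32 ≡ 16² = 256 ≡ 31. Since 36 = 32 + 4, 2^36 ≡ 31·16: 31·16 = 496 ≡ 1. So 2^36 ≡ 1 (mod 45).
So h(1) = h(2) = 1 while 1 ≠ 2, so h is not injective.
Since h is not injective, we determine |image(h)|. Computing x^36 mod 45 for each x (by repeated squaring, reducing mod 45 at every step), the values h(0), h(1), …, h(44) are: 0, 1, 1, 36, 1, 10, 36, 1, 1, 36, 10, 1, 36, 1, 1, 0, 1, 1, 36, 1, 10, 36, 1, 1, 36, 10, 1, 36, 1, 1, 0, 1, 1, 36, 1, 10, 36, 1, 1, 36, 10, 1, 36, 1, 1.
The distinct values are {0, 1, 10, 36}; there are 4 of them.

4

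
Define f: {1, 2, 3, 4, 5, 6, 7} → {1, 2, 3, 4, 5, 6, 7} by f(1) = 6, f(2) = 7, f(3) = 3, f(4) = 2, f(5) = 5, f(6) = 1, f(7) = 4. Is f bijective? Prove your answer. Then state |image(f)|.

The values 6, 7, 3, 2, 5, 1, 4 are a permutation of {1, 2, 3, 4, 5, 6, 7}: each element appears exactly once.
So f is injective and surjective, hence bijective.
The image of f is {1, 2, 3, 4, 5, 6, 7}, which has 7 elements.

7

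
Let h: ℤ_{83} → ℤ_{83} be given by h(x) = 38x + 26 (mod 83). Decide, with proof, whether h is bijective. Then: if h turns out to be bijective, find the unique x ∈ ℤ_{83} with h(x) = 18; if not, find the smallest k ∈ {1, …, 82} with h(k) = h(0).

26

If h(a) = h(b), then 38a ≡ 38b (mod 83). Because gcd(38, 83) = 1, we may cancel 38 to get a ≡ b (mod 83).
We now compute 38⁻¹ mod 83 explicitly. Euclid's algorithm: 83 = 2·38 + 7, 38 = 5·7 + 3, 7 = 2·3 + 1; back-substituting gives 1 = 59·38 − 27·83, so 38⁻¹ ≡ 59 (mod 83).
For any y ∈ ℤ_{83}, x = 59(y − 26) mod 83 satisfies h(x) = 38·59(y − 26) + 26 ≡ y (since 38·59 ≡ 1 mod 83). So every y has a preimage.
Therefore h is bijective.
Since h is bijective, we find h⁻¹(18): we need 38x ≡ 18 − 26 ≡ 75 (mod 83). Using 38⁻¹ = 59: x ≡ 59·75 = 4425 = 53·83 + 26, so x = 26.
Check: h(26) = 38·26 + 26 = 1014 = 12·83 + 18 ≡ 18 (mod 83).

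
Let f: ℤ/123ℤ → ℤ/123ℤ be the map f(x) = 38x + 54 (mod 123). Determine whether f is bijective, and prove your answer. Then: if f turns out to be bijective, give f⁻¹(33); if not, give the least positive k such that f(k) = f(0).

48

Recall: f is injective when f(u) = f(v) forces u = v.
If f(u) = f(v), then 38u ≡ 38v (mod 123). Because gcd(38, 123) = 1, we may cancel 38 to get u ≡ v (mod 123).
We now compute 38⁻¹ mod 123 explicitly. Euclid's algorithm: 123 = 3·38 + 9, 38 = 4·9 + 2, 9 = 4·2 + 1; back-substituting gives 1 = 68·38 − 21·123, so 38⁻¹ ≡ 68 (mod 123).
Then y ↦ 68(y − 54) is a two-sided inverse to f, so every y ∈ ℤ/123ℤ has a preimage.
So f is bijective.
Since f is bijective, we find f⁻¹(33): we need 38x ≡ 33 − 54 ≡ 102 (mod 123). Using 38⁻¹ = 68: x ≡ 68·102 = 6936 = 56·123 + 48, so x = 48.
Check: f(48) = 38·48 + 54 = 1878 = 15·123 + 33 ≡ 33 (mod 123).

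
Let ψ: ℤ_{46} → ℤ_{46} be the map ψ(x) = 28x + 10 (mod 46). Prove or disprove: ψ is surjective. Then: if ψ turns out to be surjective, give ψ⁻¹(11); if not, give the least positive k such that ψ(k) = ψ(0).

23

Since gcd(28, 46) = 2, we have 28x ≡ 0 (mod 2) for all x, so ψ(x) ≡ 0 (mod 2).
But 1 ≢ 0 (mod 2), so 1 ∈ ℤ_{46} has no preimage. So ψ is not surjective.
Since ψ is not surjective, we find the least positive k with ψ(k) = ψ(0): this means 28k ≡ 0 (mod 46), i.e. 46 ∣ 28k. Since gcd(28, 46) = 2, dividing through by 2 this holds exactly when 23 ∣ 14k, and as gcd(14, 23) = 1, exactly when 23 ∣ k.
The smallest positive such k is 23.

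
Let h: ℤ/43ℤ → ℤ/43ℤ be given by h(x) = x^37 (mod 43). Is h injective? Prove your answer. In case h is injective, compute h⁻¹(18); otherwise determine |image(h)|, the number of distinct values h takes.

Since 43 is prime, the nonzero elements of ℤ/43ℤ form a cyclic group of order 42.
As gcd(37, 42) = 1, raising to the 37th power is a bijection on this group: if s^37 ≡ t^37 then (st^{−1})^37 = 1, and the only element of order dividing gcd(37, 42) = 1 is 1, so s = t.
With h(0) = 0 this makes h injective on all of ℤ/43ℤ, hence bijective (finite equal-size domain and codomain). In particular h is injective.
Since h is injective, we find the preimage of 18. The inverse of x ↦ x^37 on (ℤ/43ℤ)^× is x ↦ x^25, because 37·25 = 925 = 22·42 + 1 ≡ 1 (mod 42) and x^{42} = 1 for x ≠ 0 (Fermat). So h⁻¹(18) = 18^25 mod 43.
Repeated squaring mod 43: 18^1 ≡ 18, 18^2 ≡ 18² = 324 ≡ 23, 18^4 ≡ 23² = 529 ≡ 13, 18^8 ≡ 13² = 169 ≡ 40, 18^16 ≡ 40² = 1600 ≡ 9. Since 25 = 16 + 8 + 1, 18^25 ≡ 9·40·18: 9·40 = 360 ≡ 16, then 16·18 = 288 ≡ 30. So 18^25 ≡ 30 (mod 43).
Hence h⁻¹(18) = 30.

30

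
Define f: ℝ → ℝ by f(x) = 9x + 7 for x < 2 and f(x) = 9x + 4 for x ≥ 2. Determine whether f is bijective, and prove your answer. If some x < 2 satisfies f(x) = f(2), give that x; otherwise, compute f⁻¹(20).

5/3

Both pieces are strictly increasing (slopes 9 and 9), so each is injective on its own interval.
The left piece maps (−∞, 2) onto (−∞, 25); the right piece maps [2, ∞) onto [22, ∞).
These images overlap. In particular f(2) = 22 (right piece), and solving 9x + 7 = 22 on the left piece gives x = 5/3 < 2.
So f(5/3) = f(2) with 5/3 ≠ 2, and f is not injective, hence not bijective. This x = 5/3 is the requested value below 2.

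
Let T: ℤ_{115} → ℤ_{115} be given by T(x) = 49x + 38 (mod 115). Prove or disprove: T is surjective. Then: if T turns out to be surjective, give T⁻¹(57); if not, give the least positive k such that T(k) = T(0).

Recall that T is surjective if every y in the codomain equals T(x) for some x in the domain.
Since gcd(49, 115) = 1, 49 is invertible modulo 115. Euclid's algorithm: 115 = 2·49 + 17, 49 = 2·17 + 15, 17 = 1·15 + 2, 15 = 7·2 + 1; back-substituting gives 1 = 54·49 − 23·115, so 49⁻¹ ≡ 54 (mod 115).
Then y ↦ 54(y − 38) is a two-sided inverse to T, so every y ∈ ℤ_{115} has a preimage.
So T is surjective.
Since T is surjective, we find T⁻¹(57): we need 49x ≡ 57 − 38 ≡ 19 (mod 115). Using 49⁻¹ = 54: x ≡ 54·19 = 1026 = 8·115 + 106, so x = 106.
Check: T(106) = 49·106 + 38 = 5232 = 45·115 + 57 ≡ 57 (mod 115).

106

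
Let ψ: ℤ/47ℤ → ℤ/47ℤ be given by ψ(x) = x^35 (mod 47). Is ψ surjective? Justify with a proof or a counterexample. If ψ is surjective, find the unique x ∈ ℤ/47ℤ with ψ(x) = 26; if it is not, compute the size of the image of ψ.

29

Since 47 is prime, the nonzero elements of ℤ/47ℤ form a cyclic group of order 46.
As gcd(35, 46) = 1, raising to the 35th power is a bijection on this group: if a^35 ≡ b^35 then (ab^{−1})^35 = 1, and the only element of order dividing gcd(35, 46) = 1 is 1, so a = b.
With ψ(0) = 0 this makes ψ injective on all of ℤ/47ℤ, hence bijective (finite equal-size domain and codomain). In particular ψ is surjective.
Since ψ is surjective, we find the preimage of 26. The inverse of x ↦ x^35 on (ℤ/47ℤ)^× is x ↦ x^25, because 35·25 = 875 = 19·46 + 1 ≡ 1 (mod 46) and x^{46} = 1 for x ≠ 0 (Fermat). So ψ⁻¹(26) = 26^25 mod 47.
Repeated squaring mod 47: 26^1 ≡ 26, 26^2 ≡ 26² = 676 ≡ 18, 26^4 ≡ 18² = 324 ≡ 42, 26^8 ≡ 42² = 1764 ≡ 25, 26^16 ≡ 25² = 625 ≡ 14. Since 25 = 16 + 8 + 1, 26^25 ≡ 14·25·26: 14·25 = 350 ≡ 21, then 21·26 = 546 ≡ 29. So 26^25 ≡ 29 (mod 47).
Hence ψ⁻¹(26) = 29.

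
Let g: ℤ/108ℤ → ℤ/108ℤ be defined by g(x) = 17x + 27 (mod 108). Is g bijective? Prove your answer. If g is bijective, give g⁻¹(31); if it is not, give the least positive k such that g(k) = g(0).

32

Suppose g(x_1) = g(x_2) in ℤ/108ℤ. Then 17x_1 + 27 ≡ 17x_2 + 27 (mod 108), hence 17(x_1 − x_2) ≡ 0 (mod 108).
Since gcd(17, 108) = 1, 17 is invertible modulo 108, therefore x_1 − x_2 ≡ 0 (mod 108), i.e. x_1 = x_2.
We now compute 17⁻¹ mod 108 explicitly. Euclid's algorithm: 108 = 6·17 + 6, 17 = 2·6 + 5, 6 = 1·5 + 1; back-substituting gives 1 = 89·17 − 14·108, so 17⁻¹ ≡ 89 (mod 108).
For any y ∈ ℤ/108ℤ, x = 89(y − 27) mod 108 satisfies g(x) = 17·89(y − 27) + 27 ≡ y (since 17·89 ≡ 1 mod 108). So every y has a preimage.
Therefore g is bijective.
Since g is bijective, we find g⁻¹(31): we need 17x ≡ 31 − 27 ≡ 4 (mod 108). Using 17⁻¹ = 89: x ≡ 89·4 = 356 = 3·108 + 32, so x = 32.
Check: g(32) = 17·32 + 27 = 571 = 5·108 + 31 ≡ 31 (mod 108).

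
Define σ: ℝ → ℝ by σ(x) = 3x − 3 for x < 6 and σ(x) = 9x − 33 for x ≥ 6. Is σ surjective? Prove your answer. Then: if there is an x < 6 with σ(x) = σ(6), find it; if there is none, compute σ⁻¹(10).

Both pieces are strictly increasing (slopes 3 and 9), so each is injective on its own interval.
The left piece maps (−∞, 6) onto (−∞, 15); the right piece maps [6, ∞) onto [21, ∞).
The union (−∞, 15) ∪ [21, ∞) omits the interval between 15 and 21; in particular 15 has no preimage. So σ is not surjective.
Because the two images are disjoint, no x < 6 has σ(x) = σ(6), so we compute σ⁻¹(10): 10 lies in (−∞, 15), so solve 3x − 3 = 10: x = (10 + 3)/3 = 13/3.

13/3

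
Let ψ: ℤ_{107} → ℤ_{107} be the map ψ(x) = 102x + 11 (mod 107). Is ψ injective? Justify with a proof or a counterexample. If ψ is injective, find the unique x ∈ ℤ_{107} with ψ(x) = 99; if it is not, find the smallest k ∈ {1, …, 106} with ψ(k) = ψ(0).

68

Recall: ψ is injective when ψ(a) = ψ(b) forces a = b.
If ψ(a) = ψ(b), then 102a ≡ 102b (mod 107). Because gcd(102, 107) = 1, we may cancel 102 to get a ≡ b (mod 107).
Thus ψ is injective.
We now compute 102⁻¹ mod 107 explicitly. Euclid's algorithm: 107 = 1·102 + 5, 102 = 20·5 + 2, 5 = 2·2 + 1; back-substituting gives 1 = 64·102 − 61·107, so 102⁻¹ ≡ 64 (mod 107).
Since ψ is injective, we find ψ⁻¹(99): we need 102x ≡ 99 − 11 ≡ 88 (mod 107). Using 102⁻¹ = 64: x ≡ 64·88 = 5632 = 52·107 + 68, so x = 68.
Check: ψ(68) = 102·68 + 11 = 6947 = 64·107 + 99 ≡ 99 (mod 107).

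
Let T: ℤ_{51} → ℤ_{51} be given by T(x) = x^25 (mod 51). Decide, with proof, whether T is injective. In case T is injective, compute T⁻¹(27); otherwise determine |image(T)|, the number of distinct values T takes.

24

Computing x^25 mod 51 for each x (by repeated squaring, reducing mod 51 at every step), the values T(0), T(1), …, T(50) are: 0, 1, 2, 48, 4, 29, 45, 10, 8, 9, 7, 23, 39, 13, 20, 15, 16, 17, 18, 19, 14, 21, 46, 11, 27, 25, 26, 24, 40, 5, 30, 37, 32, 33, 34, 35, 36, 31, 38, 12, 28, 44, 42, 43, 41, 6, 22, 47, 3, 49, 50.
Every element of ℤ_{51} appears exactly once in this list, so T is a bijection, and in particular injective.
Since T is injective, we read off the preimage of 27 from the same table: T(24) = 27, so T⁻¹(27) = 24.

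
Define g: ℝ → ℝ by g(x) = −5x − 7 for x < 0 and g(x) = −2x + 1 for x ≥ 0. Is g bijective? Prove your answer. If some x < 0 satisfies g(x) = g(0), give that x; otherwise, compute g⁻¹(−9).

-8/5

Both pieces are strictly decreasing (slopes −5 and −2), so each is injective on its own interval.
The left piece maps (−∞, 0) onto (−7, ∞); the right piece maps [0, ∞) onto (−∞, 1].
These images overlap. In particular g(0) = 1 (right piece), and solving −5x − 7 = 1 on the left piece gives x = −8/5 < 0.
So g(−8/5) = g(0) with −8/5 ≠ 0, and g is not injective, hence not bijective. This x = −8/5 is the requested value below 0.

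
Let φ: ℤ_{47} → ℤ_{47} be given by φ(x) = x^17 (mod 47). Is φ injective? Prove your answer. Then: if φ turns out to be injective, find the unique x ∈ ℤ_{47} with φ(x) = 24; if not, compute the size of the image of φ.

Since 47 is prime, the nonzero elements of ℤ_{47} form a cyclic group of order 46.
As gcd(17, 46) = 1, raising to the 17th power is a bijection on this group: if x_1^17 ≡ x_2^17 then (x_1x_2^{−1})^17 = 1, and the only element of order dividing gcd(17, 46) = 1 is 1, so x_1 = x_2.
With φ(0) = 0 this makes φ injective on all of ℤ_{47}, hence bijective (finite equal-size domain and codomain). In particular φ is injective.
Since φ is injective, we find the preimage of 24. The inverse of x ↦ x^17 on (ℤ_{47})^× is x ↦ x^19, because 17·19 = 323 = 7·46 + 1 ≡ 1 (mod 46) and x^{46} = 1 for x ≠ 0 (Fermat). So φ⁻¹(24) = 24^19 mod 47.
Repeated squaring mod 47: 24^1 ≡ 24, 24^2 ≡ 24² = 576 ≡ 12, 24^4 ≡ 12² = 144 ≡ 3, 24^8 ≡ 3² = 9, 24^16 ≡ 9² = 81 ≡ 34. Since 19 = 16 + 2 + 1, 24^19 ≡ 34·12·24: 34·12 = 408 ≡ 32, then 32·24 = 768 ≡ 16. So 24^19 ≡ 16 (mod 47).
Hence φ⁻¹(24) = 16.

16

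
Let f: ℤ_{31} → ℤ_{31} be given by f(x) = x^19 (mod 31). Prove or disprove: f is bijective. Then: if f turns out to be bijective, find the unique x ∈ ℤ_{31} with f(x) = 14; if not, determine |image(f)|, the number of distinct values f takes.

7

Since 31 is prime, the nonzero elements of ℤ_{31} form a cyclic group of order 30.
As gcd(19, 30) = 1, raising to the 19th power is a bijection on this group: if s^19 ≡ t^19 then (st^{−1})^19 = 1, and the only element of order dividing gcd(19, 30) = 1 is 1, so s = t.
With f(0) = 0 this makes f injective on all of ℤ_{31}, hence bijective (finite equal-size domain and codomain). In particular f is bijective.
Since f is bijective, we find the preimage of 14. The inverse of x ↦ x^19 on (ℤ_{31})^× is x ↦ x^19, because 19·19 = 361 = 12·30 + 1 ≡ 1 (mod 30) and x^{30} = 1 for x ≠ 0 (Fermat). So f⁻¹(14) = 14^19 mod 31.
Repeated squaring mod 31: 14^1 ≡ 14, 14^2 ≡ 14² = 196 ≡ 10, 14^4 ≡ 10² = 100 ≡ 7, 14^8 ≡ 7² = 49 ≡ 18, 14^16 ≡ 18² = 324 ≡ 14. Since 19 = 16 + 2 + 1, 14^19 ≡ 14·10·14: 14·10 = 140 ≡ 16, then 16·14 = 224 ≡ 7. So 14^19 ≡ 7 (mod 31).
Hence f⁻¹(14) = 7.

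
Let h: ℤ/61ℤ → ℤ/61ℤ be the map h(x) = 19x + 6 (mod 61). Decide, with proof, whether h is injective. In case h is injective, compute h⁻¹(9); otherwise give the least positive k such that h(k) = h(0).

13

Recall that h is injective if h(a) = h(b) implies a = b.
If h(a) = h(b), then 19a ≡ 19b (mod 61). Because gcd(19, 61) = 1, we may cancel 19 to get a ≡ b (mod 61).
Therefore h is injective.
We now compute 19⁻¹ mod 61 explicitly. Euclid's algorithm: 61 = 3·19 + 4, 19 = 4·4 + 3, 4 = 1·3 + 1; back-substituting gives 1 = 45·19 − 14·61, so 19⁻¹ ≡ 45 (mod 61).
Since h is injective, we find h⁻¹(9): we need 19x ≡ 9 − 6 ≡ 3 (mod 61). Using 19⁻¹ = 45: x ≡ 45·3 = 135 = 2·61 + 13, so x = 13.
Check: h(13) = 19·13 + 6 = 253 = 4·61 + 9 ≡ 9 (mod 61).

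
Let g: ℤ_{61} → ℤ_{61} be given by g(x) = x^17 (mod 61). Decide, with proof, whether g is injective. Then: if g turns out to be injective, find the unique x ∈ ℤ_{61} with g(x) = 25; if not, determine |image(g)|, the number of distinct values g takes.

Since 61 is prime, the nonzero elements of ℤ_{61} form a cyclic group of order 60.
As gcd(17, 60) = 1, raising to the 17th power is a bijection on this group: if u^17 ≡ v^17 then (uv^{−1})^17 = 1, and the only element of order dividing gcd(17, 60) = 1 is 1, so u = v.
With g(0) = 0 this makes g injective on all of ℤ_{61}, hence bijective (finite equal-size domain and codomain). In particular g is injective.
Since g is injective, we find the preimage of 25. The inverse of x ↦ x^17 on (ℤ_{61})^× is x ↦ x^53, because 17·53 = 901 = 15·60 + 1 ≡ 1 (mod 60) and x^{60} = 1 for x ≠ 0 (Fermat). So g⁻¹(25) = 25^53 mod 61.
Repeated squaring mod 61: 25^1 ≡ 25, 25^2 ≡ 25² = 625 ≡ 15, 25^4 ≡ 15² = 225 ≡ 42, 25^8 ≡ 42² = 1764 ≡ 56, 25^16 ≡ 56² = 3136 ≡ 25, 25^32 ≡ 25² = 625 ≡ 15. Since 53 = 32 + 16 + 4 + 1, 25^53 ≡ 15·25·42·25: 15·25 = 375 ≡ 9, then 9·42 = 378 ≡ 12, then 12·25 = 300 ≡ 56. So 25^53 ≡ 56 (mod 61).
Hence g⁻¹(25) = 56.

56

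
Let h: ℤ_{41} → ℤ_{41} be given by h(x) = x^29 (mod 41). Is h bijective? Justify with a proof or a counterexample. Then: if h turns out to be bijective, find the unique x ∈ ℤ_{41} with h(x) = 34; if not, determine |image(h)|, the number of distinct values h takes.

Since 41 is prime, the nonzero elements of ℤ_{41} form a cyclic group of order 40.
As gcd(29, 40) = 1, raising to the 29th power is a bijection on this group: if a^29 ≡ b^29 then (ab^{−1})^29 = 1, and the only element of order dividing gcd(29, 40) = 1 is 1, so a = b.
With h(0) = 0 this makes h injective on all of ℤ_{41}, hence bijective (finite equal-size domain and codomain). In particular h is bijective.
Since h is bijective, we find the preimage of 34. The inverse of x ↦ x^29 on (ℤ_{41})^× is x ↦ x^29, because 29·29 = 841 = 21·40 + 1 ≡ 1 (mod 40) and x^{40} = 1 for x ≠ 0 (Fermat). So h⁻¹(34) = 34^29 mod 41.
Repeated squaring mod 41: 34^1 ≡ 34, 34^2 ≡ 34² = 1156 ≡ 8, 34^4 ≡ 8² = 64 ≡ 23, 34^8 ≡ 23² = 529 ≡ 37, 34^16 ≡ 37² = 1369 ≡ 16. Since 29 = 16 + 8 + 4 + 1, 34^29 ≡ 16·37·23·34: 16·37 = 592 ≡ 18, then 18·23 = 414 ≡ 4, then 4·34 = 136 ≡ 13. So 34^29 ≡ 13 (mod 41).
Hence h⁻¹(34) = 13.

13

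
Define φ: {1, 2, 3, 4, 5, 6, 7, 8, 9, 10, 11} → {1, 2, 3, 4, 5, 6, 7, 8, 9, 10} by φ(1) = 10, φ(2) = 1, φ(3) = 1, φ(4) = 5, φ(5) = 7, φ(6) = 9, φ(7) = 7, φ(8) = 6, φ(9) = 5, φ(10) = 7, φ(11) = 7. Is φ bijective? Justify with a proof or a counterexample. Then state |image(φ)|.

φ(2) = 1 = φ(3) with 2 ≠ 3, so φ is not injective, hence not bijective.
The image of φ is {1, 5, 6, 7, 9, 10}, which has 6 elements.

6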